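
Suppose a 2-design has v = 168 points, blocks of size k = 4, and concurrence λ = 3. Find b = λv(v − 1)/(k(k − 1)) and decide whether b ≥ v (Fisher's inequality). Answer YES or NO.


r = λ(v − 1)/(k − 1) = 3·167/3 = 167.
b = vr/k = 168·167/4 = 7014.
Fisher's inequality: b ≥ v ⇔ 7014 ≥ 168? YES.

YES


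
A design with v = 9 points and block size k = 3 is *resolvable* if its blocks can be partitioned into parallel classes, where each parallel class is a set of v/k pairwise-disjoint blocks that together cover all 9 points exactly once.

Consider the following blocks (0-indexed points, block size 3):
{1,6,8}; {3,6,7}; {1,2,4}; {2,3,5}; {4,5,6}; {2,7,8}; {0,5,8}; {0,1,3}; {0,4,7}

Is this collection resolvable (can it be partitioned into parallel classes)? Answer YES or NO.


v = 9, block size k = 3, number of blocks = 9.
For resolvability, blocks must partition into parallel classes of size v/k = 3.
Total blocks must therefore be a multiple of 3: 9 = 3·3 + 0 ⇒ divisible ✓.
Greedy packing gives 3 candidate class(es). Each should be a full parallel class (size 3, covers all 9 points).
  Class 1 (3 blocks): {1,6,8}; {2,3,5}; {0,4,7}. Points covered: [0, 1, 2, 3, 4, 5, 6, 7, 8].
  Class 2 (3 blocks): {3,6,7}; {1,2,4}; {0,5,8}. Points covered: [0, 1, 2, 3, 4, 5, 6, 7, 8].
  Class 3 (3 blocks): {4,5,6}; {2,7,8}; {0,1,3}. Points covered: [0, 1, 2, 3, 4, 5, 6, 7, 8].
All classes full (size 3)? YES. All classes cover every point? YES.
Resolvable? YES.

YES


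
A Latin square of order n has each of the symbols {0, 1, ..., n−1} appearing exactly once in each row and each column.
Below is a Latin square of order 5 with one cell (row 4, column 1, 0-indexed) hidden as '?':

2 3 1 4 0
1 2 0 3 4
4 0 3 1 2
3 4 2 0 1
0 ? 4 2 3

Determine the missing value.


Row 4 contains symbols [0, 2, 3, 4] — missing [1].
Column 1 contains symbols [0, 2, 3, 4] — missing [1].
The missing symbol must appear in both missing sets; intersection = [1].
Therefore the hidden value is 1.

Missing value = 1.


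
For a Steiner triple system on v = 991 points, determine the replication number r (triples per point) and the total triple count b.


An STS(v) is a 2-(v, 3, 1) BIBD: block size k = 3, λ = 1.
Replication: r(k − 1) = λ(v − 1) ⇒ r·2 = 991 − 1 = 990 ⇒ r = 495.
Block count: b = v(v − 1)/6 = 991·990/6 = 981090/6 = 163515.
(Check via bk = vr: 163515·3 = 490545 = 991·495 = 490545 ✓.)

r = 495, b = 163515.


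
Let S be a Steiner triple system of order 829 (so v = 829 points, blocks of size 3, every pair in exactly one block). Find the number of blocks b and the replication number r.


An STS(v) is a 2-(v, 3, 1) BIBD: block size k = 3, λ = 1.
Replication: r(k − 1) = λ(v − 1) ⇒ r·2 = 829 − 1 = 828 ⇒ r = 414.
Block count: b = v(v − 1)/6 = 829·828/6 = 686412/6 = 114402.
(Check via bk = vr: 114402·3 = 343206 = 829·414 = 343206 ✓.)

r = 414, b = 114402.


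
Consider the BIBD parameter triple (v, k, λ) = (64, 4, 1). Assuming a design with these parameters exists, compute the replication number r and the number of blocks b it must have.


Any 2-(v, k, λ) BIBD satisfies two necessary conditions:
  (i)  Each point sits in r blocks, and counting incidences through any fixed point gives r(k − 1) = λ(v − 1), so r = λ(v − 1)/(k − 1).
  (ii) Total incidences bk = vr, so b = vr/k.
Step 1: r = λ(v − 1)/(k − 1) = 1·(64 − 1)/(4 − 1) = 1·63/3 = 63/3 = 21.
Step 2: b = vr/k = 64·21/4 = 1344/4 = 336.
Check integrality: r = 21 ∈ Z ✓, b = 336 ∈ Z ✓.
(These identities are necessary conditions: they determine r and b for any design with these parameters, but do not by themselves prove that one exists.)

r = 21, b = 336.


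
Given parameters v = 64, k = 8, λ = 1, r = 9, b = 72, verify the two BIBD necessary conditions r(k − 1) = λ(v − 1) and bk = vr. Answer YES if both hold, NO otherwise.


Condition (i): r(k − 1) = 9·7 = 63; λ(v − 1) = 1·63 = 63. Match? YES.
Condition (ii): bk = 72·8 = 576; vr = 64·9 = 576. Match? YES.
Both conditions hold? YES.

YES


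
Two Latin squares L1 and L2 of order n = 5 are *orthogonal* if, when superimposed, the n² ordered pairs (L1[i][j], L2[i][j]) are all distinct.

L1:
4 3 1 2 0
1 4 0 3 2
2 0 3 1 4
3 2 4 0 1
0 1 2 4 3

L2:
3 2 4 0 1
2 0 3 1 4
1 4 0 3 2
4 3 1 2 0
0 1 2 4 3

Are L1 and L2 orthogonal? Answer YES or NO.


Form the n² = 25 superimposed pairs (L1[i][j], L2[i][j]), row by row (rows and columns indexed from 0):
row 0: (4,3) (3,2) (1,4) (2,0) (0,1)
row 1: (1,2) (4,0) (0,3) (3,1) (2,4)
row 2: (2,1) (0,4) (3,0) (1,3) (4,2)
row 3: (3,4) (2,3) (4,1) (0,2) (1,0)
row 4: (0,0) (1,1) (2,2) (4,4) (3,3)
Orthogonality requires all 25 pairs distinct.
Check by first coordinate: for each symbol s of L1, list the L2 entries in the n cells where L1 = s; they must all differ.
  L1 = 0: L2 entries (in reading order) 1, 3, 4, 2, 0 — all 5 distinct ✓
  L1 = 1: L2 entries (in reading order) 4, 2, 3, 0, 1 — all 5 distinct ✓
  L1 = 2: L2 entries (in reading order) 0, 4, 1, 3, 2 — all 5 distinct ✓
  L1 = 3: L2 entries (in reading order) 2, 1, 0, 4, 3 — all 5 distinct ✓
  L1 = 4: L2 entries (in reading order) 3, 0, 2, 1, 4 — all 5 distinct ✓
Every symbol of L1 meets every symbol of L2 exactly once, so all 25 pairs are distinct (25 of 25).
Conclusion: YES.

YES


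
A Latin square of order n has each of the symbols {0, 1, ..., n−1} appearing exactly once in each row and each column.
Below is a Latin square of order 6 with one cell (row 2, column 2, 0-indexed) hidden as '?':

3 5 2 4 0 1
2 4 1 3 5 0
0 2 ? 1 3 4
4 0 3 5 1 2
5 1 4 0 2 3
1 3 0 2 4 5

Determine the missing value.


Row 2 contains symbols [0, 1, 2, 3, 4] — missing [5].
Column 2 contains symbols [0, 1, 2, 3, 4] — missing [5].
The missing symbol must appear in both missing sets; intersection = [5].
Therefore the hidden value is 5.

Missing value = 5.


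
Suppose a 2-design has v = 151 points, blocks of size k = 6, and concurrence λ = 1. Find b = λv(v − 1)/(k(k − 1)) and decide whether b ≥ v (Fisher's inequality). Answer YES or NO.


b = λv(v − 1)/(k(k − 1)) = 1·151·150/(6·5) = 22650/30 = 755.
Compare with v = 151: b ≥ v, so Fisher's inequality holds.

YES


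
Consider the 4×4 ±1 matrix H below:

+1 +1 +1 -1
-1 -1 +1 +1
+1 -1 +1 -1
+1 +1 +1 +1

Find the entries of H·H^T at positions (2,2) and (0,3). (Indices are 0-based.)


Row 0 of H: [1, 1, 1, -1].
Row 2 of H: [1, -1, 1, -1].
Row 3 of H: [1, 1, 1, 1].
(H·H^T)[2][2] = Σ_j H[2][j]·H[2][j] = (1)² + (-1)² + (1)² + (-1)² = 1 + 1 + 1 + 1 = 4.
(H·H^T)[0][3] = Σ_j H[0][j]·H[3][j] = (1)·(1) + (1)·(1) + (1)·(1) + (-1)·(1) = 1 + 1 + 1 + -1 = 2.
Rows 0 and 3 are not orthogonal (dot product = 2 ≠ 0), so H is not a Hadamard matrix.

(2,2) entry = 4; (0,3) entry = 2.


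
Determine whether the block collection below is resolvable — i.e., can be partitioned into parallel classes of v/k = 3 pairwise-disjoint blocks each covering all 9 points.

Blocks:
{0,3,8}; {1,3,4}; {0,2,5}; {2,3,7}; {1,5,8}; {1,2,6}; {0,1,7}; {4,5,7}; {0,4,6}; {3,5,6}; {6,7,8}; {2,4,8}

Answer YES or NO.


v = 9, block size k = 3, number of blocks = 12.
For resolvability, blocks must partition into parallel classes of size v/k = 3.
Total blocks must therefore be a multiple of 3: 12 = 3·4 + 0 ⇒ divisible ✓.
Greedy packing gives 4 candidate class(es). Each should be a full parallel class (size 3, covers all 9 points).
  Class 1 (3 blocks): {0,3,8}; {1,2,6}; {4,5,7}. Points covered: [0, 1, 2, 3, 4, 5, 6, 7, 8].
  Class 2 (3 blocks): {1,3,4}; {0,2,5}; {6,7,8}. Points covered: [0, 1, 2, 3, 4, 5, 6, 7, 8].
  Class 3 (3 blocks): {2,3,7}; {1,5,8}; {0,4,6}. Points covered: [0, 1, 2, 3, 4, 5, 6, 7, 8].
  Class 4 (3 blocks): {0,1,7}; {3,5,6}; {2,4,8}. Points covered: [0, 1, 2, 3, 4, 5, 6, 7, 8].
All classes full (size 3)? YES. All classes cover every point? YES.
Resolvable? YES.

YES


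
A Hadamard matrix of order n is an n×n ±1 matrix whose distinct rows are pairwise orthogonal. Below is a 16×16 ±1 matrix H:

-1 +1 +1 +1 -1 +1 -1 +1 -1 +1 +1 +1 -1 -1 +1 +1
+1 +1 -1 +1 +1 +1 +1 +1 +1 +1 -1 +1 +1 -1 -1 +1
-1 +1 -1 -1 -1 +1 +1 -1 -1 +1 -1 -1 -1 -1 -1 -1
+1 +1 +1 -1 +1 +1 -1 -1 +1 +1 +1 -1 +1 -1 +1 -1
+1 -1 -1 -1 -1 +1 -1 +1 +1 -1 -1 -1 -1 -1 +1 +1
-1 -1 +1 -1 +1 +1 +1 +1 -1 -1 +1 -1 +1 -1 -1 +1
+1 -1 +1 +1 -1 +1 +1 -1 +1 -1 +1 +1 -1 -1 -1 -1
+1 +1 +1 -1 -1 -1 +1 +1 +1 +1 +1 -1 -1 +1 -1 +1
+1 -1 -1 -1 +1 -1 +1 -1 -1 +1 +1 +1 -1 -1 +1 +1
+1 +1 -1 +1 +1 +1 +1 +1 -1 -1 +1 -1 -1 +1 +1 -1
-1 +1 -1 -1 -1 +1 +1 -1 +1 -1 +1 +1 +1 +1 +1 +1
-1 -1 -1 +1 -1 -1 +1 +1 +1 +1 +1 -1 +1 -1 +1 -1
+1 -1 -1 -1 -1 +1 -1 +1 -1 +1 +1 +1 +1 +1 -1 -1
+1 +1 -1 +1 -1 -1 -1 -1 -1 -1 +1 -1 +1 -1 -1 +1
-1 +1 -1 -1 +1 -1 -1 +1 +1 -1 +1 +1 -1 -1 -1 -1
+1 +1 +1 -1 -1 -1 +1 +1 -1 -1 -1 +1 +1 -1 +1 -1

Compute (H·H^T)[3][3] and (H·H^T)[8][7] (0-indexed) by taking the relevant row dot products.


Row 3 of H: [1, 1, 1, -1, 1, 1, -1, -1, 1, 1, 1, -1, 1, -1, 1, -1].
Row 7 of H: [1, 1, 1, -1, -1, -1, 1, 1, 1, 1, 1, -1, -1, 1, -1, 1].
Row 8 of H: [1, -1, -1, -1, 1, -1, 1, -1, -1, 1, 1, 1, -1, -1, 1, 1].
(H·H^T)[3][3] = Σ_j H[3][j]·H[3][j] = (1)² + (1)² + (1)² + (-1)² + (1)² + (1)² + (-1)² + (-1)² + (1)² + (1)² + (1)² + (-1)² + (1)² + (-1)² + (1)² + (-1)² = 1 + 1 + 1 + 1 + 1 + 1 + 1 + 1 + 1 + 1 + 1 + 1 + 1 + 1 + 1 + 1 = 16.
(H·H^T)[8][7] = Σ_j H[8][j]·H[7][j] = (1)·(1) + (-1)·(1) + (-1)·(1) + (-1)·(-1) + (1)·(-1) + (-1)·(-1) + (1)·(1) + (-1)·(1) + (-1)·(1) + (1)·(1) + (1)·(1) + (1)·(-1) + (-1)·(-1) + (-1)·(1) + (1)·(-1) + (1)·(1) = 1 + -1 + -1 + 1 + -1 + 1 + 1 + -1 + -1 + 1 + 1 + -1 + 1 + -1 + -1 + 1 = 0.
So rows 8 and 7 are orthogonal; the diagonal entry equals n = 16.

(3,3) entry = 16; (8,7) entry = 0.


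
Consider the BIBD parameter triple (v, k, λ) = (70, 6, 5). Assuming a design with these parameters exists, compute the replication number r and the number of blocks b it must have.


Any 2-(v, k, λ) BIBD satisfies two necessary conditions:
  (i)  Each point sits in r blocks, and counting incidences through any fixed point gives r(k − 1) = λ(v − 1), so r = λ(v − 1)/(k − 1).
  (ii) Total incidences bk = vr, so b = vr/k.
Step 1: r = λ(v − 1)/(k − 1) = 5·(70 − 1)/(6 − 1) = 5·69/5 = 345/5 = 69.
Step 2: b = vr/k = 70·69/6 = 4830/6 = 805.
Check integrality: r = 69 ∈ Z ✓, b = 805 ∈ Z ✓.
(These identities are necessary conditions: they determine r and b for any design with these parameters, but do not by themselves prove that one exists.)

r = 69, b = 805.


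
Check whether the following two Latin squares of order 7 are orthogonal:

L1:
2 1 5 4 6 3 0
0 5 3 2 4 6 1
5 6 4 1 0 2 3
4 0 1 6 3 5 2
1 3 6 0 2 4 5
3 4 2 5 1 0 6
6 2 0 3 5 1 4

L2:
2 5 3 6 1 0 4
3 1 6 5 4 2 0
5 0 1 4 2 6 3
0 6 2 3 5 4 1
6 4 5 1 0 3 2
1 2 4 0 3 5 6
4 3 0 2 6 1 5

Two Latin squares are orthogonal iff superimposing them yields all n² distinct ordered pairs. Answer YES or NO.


Form the n² = 49 superimposed pairs (L1[i][j], L2[i][j]), row by row (rows and columns indexed from 0):
row 0: (2,2) (1,5) (5,3) (4,6) (6,1) (3,0) (0,4)
row 1: (0,3) (5,1) (3,6) (2,5) (4,4) (6,2) (1,0)
row 2: (5,5) (6,0) (4,1) (1,4) (0,2) (2,6) (3,3)
row 3: (4,0) (0,6) (1,2) (6,3) (3,5) (5,4) (2,1)
row 4: (1,6) (3,4) (6,5) (0,1) (2,0) (4,3) (5,2)
row 5: (3,1) (4,2) (2,4) (5,0) (1,3) (0,5) (6,6)
row 6: (6,4) (2,3) (0,0) (3,2) (5,6) (1,1) (4,5)
Orthogonality requires all 49 pairs distinct.
Check by first coordinate: for each symbol s of L1, list the L2 entries in the n cells where L1 = s; they must all differ.
  L1 = 0: L2 entries (in reading order) 4, 3, 2, 6, 1, 5, 0 — all 7 distinct ✓
  L1 = 1: L2 entries (in reading order) 5, 0, 4, 2, 6, 3, 1 — all 7 distinct ✓
  L1 = 2: L2 entries (in reading order) 2, 5, 6, 1, 0, 4, 3 — all 7 distinct ✓
  L1 = 3: L2 entries (in reading order) 0, 6, 3, 5, 4, 1, 2 — all 7 distinct ✓
  L1 = 4: L2 entries (in reading order) 6, 4, 1, 0, 3, 2, 5 — all 7 distinct ✓
  L1 = 5: L2 entries (in reading order) 3, 1, 5, 4, 2, 0, 6 — all 7 distinct ✓
  L1 = 6: L2 entries (in reading order) 1, 2, 0, 3, 5, 6, 4 — all 7 distinct ✓
Every symbol of L1 meets every symbol of L2 exactly once, so all 49 pairs are distinct (49 of 49).
Conclusion: YES.

YES


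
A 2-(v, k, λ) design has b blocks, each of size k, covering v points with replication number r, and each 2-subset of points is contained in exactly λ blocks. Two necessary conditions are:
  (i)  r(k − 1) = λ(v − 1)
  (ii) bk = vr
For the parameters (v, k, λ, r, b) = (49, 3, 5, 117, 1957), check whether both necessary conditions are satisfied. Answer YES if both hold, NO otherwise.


Condition (i): r(k − 1) = 117·2 = 234; λ(v − 1) = 5·48 = 240. Match? NO.
Condition (ii): bk = 1957·3 = 5871; vr = 49·117 = 5733. Match? NO.
Both conditions hold? NO.

NO


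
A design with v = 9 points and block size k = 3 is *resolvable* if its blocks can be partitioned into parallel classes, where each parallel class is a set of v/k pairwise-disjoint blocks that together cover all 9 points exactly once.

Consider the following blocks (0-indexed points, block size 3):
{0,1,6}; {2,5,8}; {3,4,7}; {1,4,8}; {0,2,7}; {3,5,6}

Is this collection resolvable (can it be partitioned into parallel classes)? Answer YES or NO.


v = 9, block size k = 3, number of blocks = 6.
For resolvability, blocks must partition into parallel classes of size v/k = 3.
Total blocks must therefore be a multiple of 3: 6 = 3·2 + 0 ⇒ divisible ✓.
Greedy packing gives 2 candidate class(es). Each should be a full parallel class (size 3, covers all 9 points).
  Class 1 (3 blocks): {0,1,6}; {2,5,8}; {3,4,7}. Points covered: [0, 1, 2, 3, 4, 5, 6, 7, 8].
  Class 2 (3 blocks): {1,4,8}; {0,2,7}; {3,5,6}. Points covered: [0, 1, 2, 3, 4, 5, 6, 7, 8].
All classes full (size 3)? YES. All classes cover every point? YES.
Resolvable? YES.

YES


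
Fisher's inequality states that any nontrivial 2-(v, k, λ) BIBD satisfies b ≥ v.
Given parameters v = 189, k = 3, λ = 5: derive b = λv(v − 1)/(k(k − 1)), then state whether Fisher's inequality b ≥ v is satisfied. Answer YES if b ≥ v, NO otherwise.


b = λv(v − 1)/(k(k − 1)) = 5·189·188/(3·2) = 177660/6 = 29610.
Compare with v = 189: b ≥ v, so Fisher's inequality holds.

YES


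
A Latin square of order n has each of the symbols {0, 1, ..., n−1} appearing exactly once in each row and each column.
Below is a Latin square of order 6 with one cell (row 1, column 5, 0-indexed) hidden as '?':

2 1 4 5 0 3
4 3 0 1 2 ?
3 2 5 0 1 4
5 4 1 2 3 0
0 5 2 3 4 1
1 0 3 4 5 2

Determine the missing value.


Row 1 contains symbols [0, 1, 2, 3, 4] — missing [5].
Column 5 contains symbols [0, 1, 2, 3, 4] — missing [5].
The missing symbol must appear in both missing sets; intersection = [5].
Therefore the hidden value is 5.

Missing value = 5.


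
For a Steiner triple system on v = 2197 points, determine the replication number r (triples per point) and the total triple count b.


An STS(v) is a 2-(v, 3, 1) BIBD: block size k = 3, λ = 1.
Replication: r(k − 1) = λ(v − 1) ⇒ r·2 = 2197 − 1 = 2196 ⇒ r = 1098.
Block count: bk = vr ⇒ b·3 = 2197·1098 = 2412306 ⇒ b = 804102.
(Check via b = v(v − 1)/6 = 2197·2196/6 = 4824612/6 = 804102.)

r = 1098, b = 804102.


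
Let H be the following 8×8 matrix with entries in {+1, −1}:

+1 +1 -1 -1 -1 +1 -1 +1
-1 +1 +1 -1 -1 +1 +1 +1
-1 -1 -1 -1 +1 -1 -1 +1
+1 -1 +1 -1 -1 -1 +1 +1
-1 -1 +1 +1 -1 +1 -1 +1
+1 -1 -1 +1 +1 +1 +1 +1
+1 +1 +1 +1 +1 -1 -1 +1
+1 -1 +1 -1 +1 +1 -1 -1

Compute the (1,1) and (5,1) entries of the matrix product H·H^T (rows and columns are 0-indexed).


Row 1 of H: [-1, 1, 1, -1, -1, 1, 1, 1].
Row 5 of H: [1, -1, -1, 1, 1, 1, 1, 1].
(H·H^T)[1][1] = Σ_j H[1][j]·H[1][j] = (-1)² + (1)² + (1)² + (-1)² + (-1)² + (1)² + (1)² + (1)² = 1 + 1 + 1 + 1 + 1 + 1 + 1 + 1 = 8.
(H·H^T)[5][1] = Σ_j H[5][j]·H[1][j] = (1)·(-1) + (-1)·(1) + (-1)·(1) + (1)·(-1) + (1)·(-1) + (1)·(1) + (1)·(1) + (1)·(1) = -1 + -1 + -1 + -1 + -1 + 1 + 1 + 1 = -2.
Rows 5 and 1 are not orthogonal (dot product = -2 ≠ 0), so H is not a Hadamard matrix.

(1,1) entry = 8; (5,1) entry = -2.


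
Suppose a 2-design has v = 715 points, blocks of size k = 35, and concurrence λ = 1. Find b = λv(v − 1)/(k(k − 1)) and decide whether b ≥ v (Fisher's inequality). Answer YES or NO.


b = λv(v − 1)/(k(k − 1)) = 1·715·714/(35·34) = 510510/1190 = 429.
Compare with v = 715: b < v, so Fisher's inequality fails.

NO


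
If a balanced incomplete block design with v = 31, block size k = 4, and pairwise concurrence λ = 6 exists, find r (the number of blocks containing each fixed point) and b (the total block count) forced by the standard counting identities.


Any 2-(v, k, λ) BIBD satisfies two necessary conditions:
  (i)  Each point sits in r blocks, and counting incidences through any fixed point gives r(k − 1) = λ(v − 1), so r = λ(v − 1)/(k − 1).
  (ii) Total incidences bk = vr, so b = vr/k.
Step 1: r = λ(v − 1)/(k − 1) = 6·(31 − 1)/(4 − 1) = 6·30/3 = 180/3 = 60.
Step 2: b = vr/k = 31·60/4 = 1860/4 = 465.
Check integrality: r = 60 ∈ Z ✓, b = 465 ∈ Z ✓.
(These identities are necessary conditions: they determine r and b for any design with these parameters, but do not by themselves prove that one exists.)

r = 60, b = 465.


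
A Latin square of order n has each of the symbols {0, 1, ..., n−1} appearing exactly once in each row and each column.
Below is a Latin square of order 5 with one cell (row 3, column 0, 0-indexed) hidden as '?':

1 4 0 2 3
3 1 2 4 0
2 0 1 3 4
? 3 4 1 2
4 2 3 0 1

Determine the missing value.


Row 3 contains symbols [1, 2, 3, 4] — missing [0].
Column 0 contains symbols [1, 2, 3, 4] — missing [0].
The missing symbol must appear in both missing sets; intersection = [0].
Therefore the hidden value is 0.

Missing value = 0.


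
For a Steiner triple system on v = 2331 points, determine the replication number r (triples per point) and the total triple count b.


An STS(v) is a 2-(v, 3, 1) BIBD: block size k = 3, λ = 1.
Replication: r(k − 1) = λ(v − 1) ⇒ r·2 = 2331 − 1 = 2330 ⇒ r = 1165.
Block count: bk = vr ⇒ b·3 = 2331·1165 = 2715615 ⇒ b = 905205.
(Check via b = v(v − 1)/6 = 2331·2330/6 = 5431230/6 = 905205.)

r = 1165, b = 905205.


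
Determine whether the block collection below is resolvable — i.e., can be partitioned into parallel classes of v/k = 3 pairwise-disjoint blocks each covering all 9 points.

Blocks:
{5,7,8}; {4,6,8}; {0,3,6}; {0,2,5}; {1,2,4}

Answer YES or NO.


v = 9, block size k = 3, number of blocks = 5.
For resolvability, blocks must partition into parallel classes of size v/k = 3.
Total blocks must therefore be a multiple of 3: 5 = 3·1 + 2 ⇒ not divisible ✗.
Resolvable? NO.

NO


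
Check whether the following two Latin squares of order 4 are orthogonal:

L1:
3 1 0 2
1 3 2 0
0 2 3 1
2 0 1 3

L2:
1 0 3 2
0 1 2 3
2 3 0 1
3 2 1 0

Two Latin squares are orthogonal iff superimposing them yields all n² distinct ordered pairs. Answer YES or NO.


Form the n² = 16 superimposed pairs (L1[i][j], L2[i][j]), row by row (rows and columns indexed from 0):
row 0: (3,1) (1,0) (0,3) (2,2)
row 1: (1,0) (3,1) (2,2) (0,3)
row 2: (0,2) (2,3) (3,0) (1,1)
row 3: (2,3) (0,2) (1,1) (3,0)
Orthogonality requires all 16 pairs distinct.
But the pair (1,0) repeats: cell (0,1) has L1 = 1, L2 = 0, and cell (1,0) has L1 = 1, L2 = 0.
A repeated pair means some other pair never occurs (only 8 distinct pairs out of 16), so the squares are not orthogonal.
Conclusion: NO.

NO


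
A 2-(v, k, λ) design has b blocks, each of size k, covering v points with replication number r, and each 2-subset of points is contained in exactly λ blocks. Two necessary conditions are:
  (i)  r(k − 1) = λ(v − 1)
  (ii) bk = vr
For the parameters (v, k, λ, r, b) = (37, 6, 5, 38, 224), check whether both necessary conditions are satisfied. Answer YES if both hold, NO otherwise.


Condition (i): r(k − 1) = 38·5 = 190; λ(v − 1) = 5·36 = 180. Match? NO.
Condition (ii): bk = 224·6 = 1344; vr = 37·38 = 1406. Match? NO.
Both conditions hold? NO.

NO


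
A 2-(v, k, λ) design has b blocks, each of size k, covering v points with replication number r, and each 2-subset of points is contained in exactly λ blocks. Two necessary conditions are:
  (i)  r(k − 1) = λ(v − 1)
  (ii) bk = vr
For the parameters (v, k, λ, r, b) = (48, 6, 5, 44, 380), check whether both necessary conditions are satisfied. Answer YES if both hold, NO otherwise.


Condition (i): r(k − 1) = 44·5 = 220; λ(v − 1) = 5·47 = 235. Match? NO.
Condition (ii): bk = 380·6 = 2280; vr = 48·44 = 2112. Match? NO.
Both conditions hold? NO.

NO


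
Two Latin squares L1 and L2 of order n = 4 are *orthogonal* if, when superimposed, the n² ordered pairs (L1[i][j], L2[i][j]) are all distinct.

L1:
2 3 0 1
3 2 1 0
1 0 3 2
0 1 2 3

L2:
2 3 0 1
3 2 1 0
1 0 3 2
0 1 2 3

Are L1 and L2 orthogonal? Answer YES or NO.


Form the n² = 16 superimposed pairs (L1[i][j], L2[i][j]), row by row (rows and columns indexed from 0):
row 0: (2,2) (3,3) (0,0) (1,1)
row 1: (3,3) (2,2) (1,1) (0,0)
row 2: (1,1) (0,0) (3,3) (2,2)
row 3: (0,0) (1,1) (2,2) (3,3)
Orthogonality requires all 16 pairs distinct.
But the pair (3,3) repeats: cell (0,1) has L1 = 3, L2 = 3, and cell (1,0) has L1 = 3, L2 = 3.
A repeated pair means some other pair never occurs (only 4 distinct pairs out of 16), so the squares are not orthogonal.
Conclusion: NO.

NO


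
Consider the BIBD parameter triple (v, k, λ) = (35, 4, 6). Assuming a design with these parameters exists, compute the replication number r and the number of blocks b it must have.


Any 2-(v, k, λ) BIBD satisfies two necessary conditions:
  (i)  Each point sits in r blocks, and counting incidences through any fixed point gives r(k − 1) = λ(v − 1), so r = λ(v − 1)/(k − 1).
  (ii) Total incidences bk = vr, so b = vr/k.
Step 1: r = λ(v − 1)/(k − 1) = 6·(35 − 1)/(4 − 1) = 6·34/3 = 204/3 = 68.
Step 2: b = vr/k = 35·68/4 = 2380/4 = 595.
Check integrality: r = 68 ∈ Z ✓, b = 595 ∈ Z ✓.
(These identities are necessary conditions: they determine r and b for any design with these parameters, but do not by themselves prove that one exists.)

r = 68, b = 595.


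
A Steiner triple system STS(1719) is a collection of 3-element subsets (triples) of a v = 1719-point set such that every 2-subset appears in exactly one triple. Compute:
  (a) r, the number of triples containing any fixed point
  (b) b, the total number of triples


An STS(v) is a 2-(v, 3, 1) BIBD: block size k = 3, λ = 1.
Replication: r(k − 1) = λ(v − 1) ⇒ r·2 = 1719 − 1 = 1718 ⇒ r = 859.
Block count: bk = vr ⇒ b·3 = 1719·859 = 1476621 ⇒ b = 492207.
(Check via b = v(v − 1)/6 = 1719·1718/6 = 2953242/6 = 492207.)

r = 859, b = 492207.


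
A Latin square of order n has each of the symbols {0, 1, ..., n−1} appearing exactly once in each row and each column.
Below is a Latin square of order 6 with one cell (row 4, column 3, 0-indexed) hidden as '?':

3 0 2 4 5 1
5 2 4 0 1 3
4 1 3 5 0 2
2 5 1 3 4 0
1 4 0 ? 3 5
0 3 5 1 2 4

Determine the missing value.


Row 4 contains symbols [0, 1, 3, 4, 5] — missing [2].
Column 3 contains symbols [0, 1, 3, 4, 5] — missing [2].
The missing symbol must appear in both missing sets; intersection = [2].
Therefore the hidden value is 2.

Missing value = 2.


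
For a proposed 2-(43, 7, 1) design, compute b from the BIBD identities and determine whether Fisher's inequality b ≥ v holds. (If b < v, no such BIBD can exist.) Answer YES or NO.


r = λ(v − 1)/(k − 1) = 1·42/6 = 7.
b = vr/k = 43·7/7 = 43.
Fisher's inequality: b ≥ v ⇔ 43 ≥ 43? YES.

YES


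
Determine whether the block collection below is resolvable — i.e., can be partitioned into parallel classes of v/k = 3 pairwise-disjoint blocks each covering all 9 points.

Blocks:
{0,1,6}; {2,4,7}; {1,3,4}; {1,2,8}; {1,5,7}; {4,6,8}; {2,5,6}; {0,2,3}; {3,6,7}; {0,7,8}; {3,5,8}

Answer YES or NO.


v = 9, block size k = 3, number of blocks = 11.
For resolvability, blocks must partition into parallel classes of size v/k = 3.
Total blocks must therefore be a multiple of 3: 11 = 3·3 + 2 ⇒ not divisible ✗.
Resolvable? NO.

NO


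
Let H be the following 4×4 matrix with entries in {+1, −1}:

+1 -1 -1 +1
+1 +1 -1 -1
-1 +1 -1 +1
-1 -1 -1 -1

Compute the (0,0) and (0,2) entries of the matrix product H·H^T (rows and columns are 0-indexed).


Row 0 of H: [1, -1, -1, 1].
Row 2 of H: [-1, 1, -1, 1].
(H·H^T)[0][0] = Σ_j H[0][j]·H[0][j] = (1)² + (-1)² + (-1)² + (1)² = 1 + 1 + 1 + 1 = 4.
(H·H^T)[0][2] = Σ_j H[0][j]·H[2][j] = (1)·(-1) + (-1)·(1) + (-1)·(-1) + (1)·(1) = -1 + -1 + 1 + 1 = 0.
So rows 0 and 2 are orthogonal; the diagonal entry equals n = 4.

(0,0) entry = 4; (0,2) entry = 0.


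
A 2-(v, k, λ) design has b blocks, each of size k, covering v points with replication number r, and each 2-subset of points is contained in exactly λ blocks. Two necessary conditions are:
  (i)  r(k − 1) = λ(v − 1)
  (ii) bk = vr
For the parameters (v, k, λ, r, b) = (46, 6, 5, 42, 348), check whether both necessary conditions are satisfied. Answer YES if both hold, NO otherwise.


Condition (i): r(k − 1) = 42·5 = 210; λ(v − 1) = 5·45 = 225. Match? NO.
Condition (ii): bk = 348·6 = 2088; vr = 46·42 = 1932. Match? NO.
Both conditions hold? NO.

NO


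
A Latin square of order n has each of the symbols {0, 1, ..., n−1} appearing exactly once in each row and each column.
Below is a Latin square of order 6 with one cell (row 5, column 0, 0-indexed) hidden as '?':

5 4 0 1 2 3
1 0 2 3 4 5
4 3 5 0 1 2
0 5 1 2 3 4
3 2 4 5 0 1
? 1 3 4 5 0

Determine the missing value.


Row 5 contains symbols [0, 1, 3, 4, 5] — missing [2].
Column 0 contains symbols [0, 1, 3, 4, 5] — missing [2].
The missing symbol must appear in both missing sets; intersection = [2].
Therefore the hidden value is 2.

Missing value = 2.


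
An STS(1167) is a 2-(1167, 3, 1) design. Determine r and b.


An STS(v) is a 2-(v, 3, 1) BIBD: block size k = 3, λ = 1.
Replication: r(k − 1) = λ(v − 1) ⇒ r·2 = 1167 − 1 = 1166 ⇒ r = 583.
Block count: bk = vr ⇒ b·3 = 1167·583 = 680361 ⇒ b = 226787.

r = 583, b = 226787.


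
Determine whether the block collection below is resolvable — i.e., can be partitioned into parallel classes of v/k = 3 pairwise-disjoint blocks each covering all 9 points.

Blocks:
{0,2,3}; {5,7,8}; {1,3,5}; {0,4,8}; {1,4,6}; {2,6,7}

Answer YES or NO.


v = 9, block size k = 3, number of blocks = 6.
For resolvability, blocks must partition into parallel classes of size v/k = 3.
Total blocks must therefore be a multiple of 3: 6 = 3·2 + 0 ⇒ divisible ✓.
Greedy packing gives 2 candidate class(es). Each should be a full parallel class (size 3, covers all 9 points).
  Class 1 (3 blocks): {0,2,3}; {5,7,8}; {1,4,6}. Points covered: [0, 1, 2, 3, 4, 5, 6, 7, 8].
  Class 2 (3 blocks): {1,3,5}; {0,4,8}; {2,6,7}. Points covered: [0, 1, 2, 3, 4, 5, 6, 7, 8].
All classes full (size 3)? YES. All classes cover every point? YES.
Resolvable? YES.

YES


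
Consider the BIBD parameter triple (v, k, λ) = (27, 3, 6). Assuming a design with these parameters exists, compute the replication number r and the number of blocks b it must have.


Any 2-(v, k, λ) BIBD satisfies two necessary conditions:
  (i)  Each point sits in r blocks, and counting incidences through any fixed point gives r(k − 1) = λ(v − 1), so r = λ(v − 1)/(k − 1).
  (ii) Total incidences bk = vr, so b = vr/k.
Step 1: r = λ(v − 1)/(k − 1) = 6·(27 − 1)/(3 − 1) = 6·26/2 = 156/2 = 78.
Step 2: b = vr/k = 27·78/3 = 2106/3 = 702.
Check integrality: r = 78 ∈ Z ✓, b = 702 ∈ Z ✓.
(These identities are necessary conditions: they determine r and b for any design with these parameters, but do not by themselves prove that one exists.)

r = 78, b = 702.


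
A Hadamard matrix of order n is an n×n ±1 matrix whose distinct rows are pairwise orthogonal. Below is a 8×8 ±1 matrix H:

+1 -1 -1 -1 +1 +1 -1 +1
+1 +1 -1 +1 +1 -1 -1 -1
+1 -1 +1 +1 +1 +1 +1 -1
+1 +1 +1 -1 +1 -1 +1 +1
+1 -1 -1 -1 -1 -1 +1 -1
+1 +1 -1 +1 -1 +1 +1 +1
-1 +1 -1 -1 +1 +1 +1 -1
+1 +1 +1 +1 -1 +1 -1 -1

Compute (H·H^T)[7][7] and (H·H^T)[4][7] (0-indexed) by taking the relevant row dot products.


Row 4 of H: [1, -1, -1, -1, -1, -1, 1, -1].
Row 7 of H: [1, 1, 1, 1, -1, 1, -1, -1].
(H·H^T)[7][7] = Σ_j H[7][j]·H[7][j] = (1)² + (1)² + (1)² + (1)² + (-1)² + (1)² + (-1)² + (-1)² = 1 + 1 + 1 + 1 + 1 + 1 + 1 + 1 = 8.
(H·H^T)[4][7] = Σ_j H[4][j]·H[7][j] = (1)·(1) + (-1)·(1) + (-1)·(1) + (-1)·(1) + (-1)·(-1) + (-1)·(1) + (1)·(-1) + (-1)·(-1) = 1 + -1 + -1 + -1 + 1 + -1 + -1 + 1 = -2.
Rows 4 and 7 are not orthogonal (dot product = -2 ≠ 0), so H is not a Hadamard matrix.

(7,7) entry = 8; (4,7) entry = -2.


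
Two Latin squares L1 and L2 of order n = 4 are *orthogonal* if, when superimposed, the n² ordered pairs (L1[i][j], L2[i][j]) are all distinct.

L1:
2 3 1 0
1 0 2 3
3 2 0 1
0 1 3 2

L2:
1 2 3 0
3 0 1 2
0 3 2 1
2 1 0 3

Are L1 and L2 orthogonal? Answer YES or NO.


Form the n² = 16 superimposed pairs (L1[i][j], L2[i][j]), row by row (rows and columns indexed from 0):
row 0: (2,1) (3,2) (1,3) (0,0)
row 1: (1,3) (0,0) (2,1) (3,2)
row 2: (3,0) (2,3) (0,2) (1,1)
row 3: (0,2) (1,1) (3,0) (2,3)
Orthogonality requires all 16 pairs distinct.
But the pair (1,3) repeats: cell (0,2) has L1 = 1, L2 = 3, and cell (1,0) has L1 = 1, L2 = 3.
A repeated pair means some other pair never occurs (only 8 distinct pairs out of 16), so the squares are not orthogonal.
Conclusion: NO.

NO


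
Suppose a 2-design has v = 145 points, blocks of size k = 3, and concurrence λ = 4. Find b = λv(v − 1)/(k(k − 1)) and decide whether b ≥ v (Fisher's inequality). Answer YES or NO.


r = λ(v − 1)/(k − 1) = 4·144/2 = 288.
b = vr/k = 145·288/3 = 13920.
Fisher's inequality: b ≥ v ⇔ 13920 ≥ 145? YES.

YES


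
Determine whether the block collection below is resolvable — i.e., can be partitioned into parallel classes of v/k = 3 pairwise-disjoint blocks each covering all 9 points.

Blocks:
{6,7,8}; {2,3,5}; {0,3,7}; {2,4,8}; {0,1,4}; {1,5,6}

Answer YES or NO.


v = 9, block size k = 3, number of blocks = 6.
For resolvability, blocks must partition into parallel classes of size v/k = 3.
Total blocks must therefore be a multiple of 3: 6 = 3·2 + 0 ⇒ divisible ✓.
Greedy packing gives 2 candidate class(es). Each should be a full parallel class (size 3, covers all 9 points).
  Class 1 (3 blocks): {6,7,8}; {2,3,5}; {0,1,4}. Points covered: [0, 1, 2, 3, 4, 5, 6, 7, 8].
  Class 2 (3 blocks): {0,3,7}; {2,4,8}; {1,5,6}. Points covered: [0, 1, 2, 3, 4, 5, 6, 7, 8].
All classes full (size 3)? YES. All classes cover every point? YES.
Resolvable? YES.

YES


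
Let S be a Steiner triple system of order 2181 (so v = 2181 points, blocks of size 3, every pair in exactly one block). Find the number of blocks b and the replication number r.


An STS(v) is a 2-(v, 3, 1) BIBD: block size k = 3, λ = 1.
Replication: r(k − 1) = λ(v − 1) ⇒ r·2 = 2181 − 1 = 2180 ⇒ r = 1090.
Block count: b = v(v − 1)/6 = 2181·2180/6 = 4754580/6 = 792430.
(Check via bk = vr: 792430·3 = 2377290 = 2181·1090 = 2377290 ✓.)

r = 1090, b = 792430.


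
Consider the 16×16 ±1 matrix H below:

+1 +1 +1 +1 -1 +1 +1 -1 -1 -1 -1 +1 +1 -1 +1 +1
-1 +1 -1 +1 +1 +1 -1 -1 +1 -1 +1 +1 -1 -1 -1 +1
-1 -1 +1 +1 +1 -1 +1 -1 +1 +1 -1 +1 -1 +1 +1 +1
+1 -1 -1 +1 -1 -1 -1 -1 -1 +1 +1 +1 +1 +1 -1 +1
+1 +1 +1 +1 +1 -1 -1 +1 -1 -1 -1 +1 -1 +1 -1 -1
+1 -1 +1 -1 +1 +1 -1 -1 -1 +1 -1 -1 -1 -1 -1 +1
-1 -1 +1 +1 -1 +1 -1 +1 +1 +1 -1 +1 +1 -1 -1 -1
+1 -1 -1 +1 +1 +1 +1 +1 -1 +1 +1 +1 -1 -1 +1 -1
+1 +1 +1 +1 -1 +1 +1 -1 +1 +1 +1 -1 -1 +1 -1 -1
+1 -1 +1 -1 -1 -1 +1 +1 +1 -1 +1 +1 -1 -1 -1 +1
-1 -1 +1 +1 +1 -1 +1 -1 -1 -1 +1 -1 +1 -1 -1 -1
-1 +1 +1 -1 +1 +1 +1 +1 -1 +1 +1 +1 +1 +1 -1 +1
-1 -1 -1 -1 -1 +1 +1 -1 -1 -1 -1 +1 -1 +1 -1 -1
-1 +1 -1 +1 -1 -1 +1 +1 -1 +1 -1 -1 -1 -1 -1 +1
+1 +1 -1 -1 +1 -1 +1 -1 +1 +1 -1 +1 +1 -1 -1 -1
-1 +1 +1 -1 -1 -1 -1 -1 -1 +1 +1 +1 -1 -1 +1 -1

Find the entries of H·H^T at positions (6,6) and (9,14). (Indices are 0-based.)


Row 6 of H: [-1, -1, 1, 1, -1, 1, -1, 1, 1, 1, -1, 1, 1, -1, -1, -1].
Row 9 of H: [1, -1, 1, -1, -1, -1, 1, 1, 1, -1, 1, 1, -1, -1, -1, 1].
Row 14 of H: [1, 1, -1, -1, 1, -1, 1, -1, 1, 1, -1, 1, 1, -1, -1, -1].
(H·H^T)[6][6] = Σ_j H[6][j]·H[6][j] = (-1)² + (-1)² + (1)² + (1)² + (-1)² + (1)² + (-1)² + (1)² + (1)² + (1)² + (-1)² + (1)² + (1)² + (-1)² + (-1)² + (-1)² = 1 + 1 + 1 + 1 + 1 + 1 + 1 + 1 + 1 + 1 + 1 + 1 + 1 + 1 + 1 + 1 = 16.
(H·H^T)[9][14] = Σ_j H[9][j]·H[14][j] = (1)·(1) + (-1)·(1) + (1)·(-1) + (-1)·(-1) + (-1)·(1) + (-1)·(-1) + (1)·(1) + (1)·(-1) + (1)·(1) + (-1)·(1) + (1)·(-1) + (1)·(1) + (-1)·(1) + (-1)·(-1) + (-1)·(-1) + (1)·(-1) = 1 + -1 + -1 + 1 + -1 + 1 + 1 + -1 + 1 + -1 + -1 + 1 + -1 + 1 + 1 + -1 = 0.
So rows 9 and 14 are orthogonal; the diagonal entry equals n = 16.

(6,6) entry = 16; (9,14) entry = 0.


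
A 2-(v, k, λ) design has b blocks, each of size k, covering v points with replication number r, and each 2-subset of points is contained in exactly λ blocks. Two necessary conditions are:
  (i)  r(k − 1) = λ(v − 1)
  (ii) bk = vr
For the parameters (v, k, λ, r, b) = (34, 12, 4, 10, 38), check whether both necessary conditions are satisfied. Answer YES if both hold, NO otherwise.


Condition (i): r(k − 1) = 10·11 = 110; λ(v − 1) = 4·33 = 132. Match? NO.
Condition (ii): bk = 38·12 = 456; vr = 34·10 = 340. Match? NO.
Both conditions hold? NO.

NO


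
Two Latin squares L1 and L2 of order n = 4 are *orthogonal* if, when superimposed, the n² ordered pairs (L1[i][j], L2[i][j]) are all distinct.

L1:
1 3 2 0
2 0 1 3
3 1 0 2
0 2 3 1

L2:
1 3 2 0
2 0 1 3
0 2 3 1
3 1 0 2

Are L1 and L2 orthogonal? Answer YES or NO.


Form the n² = 16 superimposed pairs (L1[i][j], L2[i][j]), row by row (rows and columns indexed from 0):
row 0: (1,1) (3,3) (2,2) (0,0)
row 1: (2,2) (0,0) (1,1) (3,3)
row 2: (3,0) (1,2) (0,3) (2,1)
row 3: (0,3) (2,1) (3,0) (1,2)
Orthogonality requires all 16 pairs distinct.
But the pair (2,2) repeats: cell (0,2) has L1 = 2, L2 = 2, and cell (1,0) has L1 = 2, L2 = 2.
A repeated pair means some other pair never occurs (only 8 distinct pairs out of 16), so the squares are not orthogonal.
Conclusion: NO.

NO


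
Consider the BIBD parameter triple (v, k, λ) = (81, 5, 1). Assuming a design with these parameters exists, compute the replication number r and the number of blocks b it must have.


Any 2-(v, k, λ) BIBD satisfies two necessary conditions:
  (i)  Each point sits in r blocks, and counting incidences through any fixed point gives r(k − 1) = λ(v − 1), so r = λ(v − 1)/(k − 1).
  (ii) Total incidences bk = vr, so b = vr/k.
Step 1: r = λ(v − 1)/(k − 1) = 1·(81 − 1)/(5 − 1) = 1·80/4 = 80/4 = 20.
Step 2: b = vr/k = 81·20/5 = 1620/5 = 324.
Check integrality: r = 20 ∈ Z ✓, b = 324 ∈ Z ✓.
(These identities are necessary conditions: they determine r and b for any design with these parameters, but do not by themselves prove that one exists.)

r = 20, b = 324.


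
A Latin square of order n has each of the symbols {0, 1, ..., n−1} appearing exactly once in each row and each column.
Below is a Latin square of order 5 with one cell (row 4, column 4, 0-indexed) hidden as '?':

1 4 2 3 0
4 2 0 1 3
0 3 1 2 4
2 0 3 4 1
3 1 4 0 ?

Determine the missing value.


Row 4 contains symbols [0, 1, 3, 4] — missing [2].
Column 4 contains symbols [0, 1, 3, 4] — missing [2].
The missing symbol must appear in both missing sets; intersection = [2].
Therefore the hidden value is 2.

Missing value = 2.


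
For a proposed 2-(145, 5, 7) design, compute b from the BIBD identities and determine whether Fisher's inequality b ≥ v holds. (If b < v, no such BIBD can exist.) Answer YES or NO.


b = λv(v − 1)/(k(k − 1)) = 7·145·144/(5·4) = 146160/20 = 7308.
Compare with v = 145: b ≥ v, so Fisher's inequality holds.

YES


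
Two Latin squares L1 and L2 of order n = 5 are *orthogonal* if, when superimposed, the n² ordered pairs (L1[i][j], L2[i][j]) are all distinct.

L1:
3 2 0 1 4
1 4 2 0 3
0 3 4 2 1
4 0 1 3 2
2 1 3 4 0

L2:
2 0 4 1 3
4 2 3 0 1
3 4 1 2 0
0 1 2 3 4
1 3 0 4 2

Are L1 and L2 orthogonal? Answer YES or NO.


Form the n² = 25 superimposed pairs (L1[i][j], L2[i][j]), row by row (rows and columns indexed from 0):
row 0: (3,2) (2,0) (0,4) (1,1) (4,3)
row 1: (1,4) (4,2) (2,3) (0,0) (3,1)
row 2: (0,3) (3,4) (4,1) (2,2) (1,0)
row 3: (4,0) (0,1) (1,2) (3,3) (2,4)
row 4: (2,1) (1,3) (3,0) (4,4) (0,2)
Orthogonality requires all 25 pairs distinct.
Check by first coordinate: for each symbol s of L1, list the L2 entries in the n cells where L1 = s; they must all differ.
  L1 = 0: L2 entries (in reading order) 4, 0, 3, 1, 2 — all 5 distinct ✓
  L1 = 1: L2 entries (in reading order) 1, 4, 0, 2, 3 — all 5 distinct ✓
  L1 = 2: L2 entries (in reading order) 0, 3, 2, 4, 1 — all 5 distinct ✓
  L1 = 3: L2 entries (in reading order) 2, 1, 4, 3, 0 — all 5 distinct ✓
  L1 = 4: L2 entries (in reading order) 3, 2, 1, 0, 4 — all 5 distinct ✓
Every symbol of L1 meets every symbol of L2 exactly once, so all 25 pairs are distinct (25 of 25).
Conclusion: YES.

YES


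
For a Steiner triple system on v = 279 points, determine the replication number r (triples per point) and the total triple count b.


An STS(v) is a 2-(v, 3, 1) BIBD: block size k = 3, λ = 1.
Replication: r(k − 1) = λ(v − 1) ⇒ r·2 = 279 − 1 = 278 ⇒ r = 139.
Block count: bk = vr ⇒ b·3 = 279·139 = 38781 ⇒ b = 12927.

r = 139, b = 12927.


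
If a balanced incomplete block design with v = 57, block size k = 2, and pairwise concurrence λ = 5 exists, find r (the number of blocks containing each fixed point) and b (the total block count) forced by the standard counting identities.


Any 2-(v, k, λ) BIBD satisfies two necessary conditions:
  (i)  Each point sits in r blocks, and counting incidences through any fixed point gives r(k − 1) = λ(v − 1), so r = λ(v − 1)/(k − 1).
  (ii) Total incidences bk = vr, so b = vr/k.
Step 1: r = λ(v − 1)/(k − 1) = 5·(57 − 1)/(2 − 1) = 5·56/1 = 280/1 = 280.
Step 2: b = vr/k = 57·280/2 = 15960/2 = 7980.
Check integrality: r = 280 ∈ Z ✓, b = 7980 ∈ Z ✓.
(These identities are necessary conditions: they determine r and b for any design with these parameters, but do not by themselves prove that one exists.)

r = 280, b = 7980.


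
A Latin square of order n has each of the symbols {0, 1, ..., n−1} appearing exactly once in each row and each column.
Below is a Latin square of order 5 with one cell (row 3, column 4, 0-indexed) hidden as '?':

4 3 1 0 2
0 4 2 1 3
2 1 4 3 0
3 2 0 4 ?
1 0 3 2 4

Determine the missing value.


Row 3 contains symbols [0, 2, 3, 4] — missing [1].
Column 4 contains symbols [0, 2, 3, 4] — missing [1].
The missing symbol must appear in both missing sets; intersection = [1].
Therefore the hidden value is 1.

Missing value = 1.


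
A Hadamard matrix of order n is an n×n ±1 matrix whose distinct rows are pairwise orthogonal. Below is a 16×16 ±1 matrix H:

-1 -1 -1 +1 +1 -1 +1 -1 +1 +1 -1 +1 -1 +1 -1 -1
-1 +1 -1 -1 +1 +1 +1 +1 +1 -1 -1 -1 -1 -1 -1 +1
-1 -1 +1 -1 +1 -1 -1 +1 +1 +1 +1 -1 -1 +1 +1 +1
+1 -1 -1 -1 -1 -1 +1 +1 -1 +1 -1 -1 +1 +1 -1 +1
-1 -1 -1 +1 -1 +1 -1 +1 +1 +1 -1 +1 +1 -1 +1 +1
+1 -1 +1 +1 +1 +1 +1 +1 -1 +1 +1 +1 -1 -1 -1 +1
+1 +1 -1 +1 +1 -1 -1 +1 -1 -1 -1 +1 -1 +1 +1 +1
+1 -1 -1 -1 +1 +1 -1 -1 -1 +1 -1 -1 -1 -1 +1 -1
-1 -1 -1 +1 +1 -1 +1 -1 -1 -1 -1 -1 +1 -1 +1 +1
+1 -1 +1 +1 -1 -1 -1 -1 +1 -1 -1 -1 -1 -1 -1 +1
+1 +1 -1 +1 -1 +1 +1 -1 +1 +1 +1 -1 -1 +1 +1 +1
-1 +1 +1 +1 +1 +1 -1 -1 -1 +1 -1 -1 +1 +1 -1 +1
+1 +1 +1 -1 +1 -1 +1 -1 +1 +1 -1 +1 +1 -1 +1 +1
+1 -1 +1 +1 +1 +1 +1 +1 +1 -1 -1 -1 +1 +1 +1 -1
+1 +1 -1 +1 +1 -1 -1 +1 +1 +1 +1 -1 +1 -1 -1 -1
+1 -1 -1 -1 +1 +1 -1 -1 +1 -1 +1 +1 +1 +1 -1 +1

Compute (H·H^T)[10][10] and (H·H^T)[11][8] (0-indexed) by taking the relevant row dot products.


Row 8 of H: [-1, -1, -1, 1, 1, -1, 1, -1, -1, -1, -1, -1, 1, -1, 1, 1].
Row 10 of H: [1, 1, -1, 1, -1, 1, 1, -1, 1, 1, 1, -1, -1, 1, 1, 1].
Row 11 of H: [-1, 1, 1, 1, 1, 1, -1, -1, -1, 1, -1, -1, 1, 1, -1, 1].
(H·H^T)[10][10] = Σ_j H[10][j]·H[10][j] = (1)² + (1)² + (-1)² + (1)² + (-1)² + (1)² + (1)² + (-1)² + (1)² + (1)² + (1)² + (-1)² + (-1)² + (1)² + (1)² + (1)² = 1 + 1 + 1 + 1 + 1 + 1 + 1 + 1 + 1 + 1 + 1 + 1 + 1 + 1 + 1 + 1 = 16.
(H·H^T)[11][8] = Σ_j H[11][j]·H[8][j] = (-1)·(-1) + (1)·(-1) + (1)·(-1) + (1)·(1) + (1)·(1) + (1)·(-1) + (-1)·(1) + (-1)·(-1) + (-1)·(-1) + (1)·(-1) + (-1)·(-1) + (-1)·(-1) + (1)·(1) + (1)·(-1) + (-1)·(1) + (1)·(1) = 1 + -1 + -1 + 1 + 1 + -1 + -1 + 1 + 1 + -1 + 1 + 1 + 1 + -1 + -1 + 1 = 2.
Rows 11 and 8 are not orthogonal (dot product = 2 ≠ 0), so H is not a Hadamard matrix.

(10,10) entry = 16; (11,8) entry = 2.
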